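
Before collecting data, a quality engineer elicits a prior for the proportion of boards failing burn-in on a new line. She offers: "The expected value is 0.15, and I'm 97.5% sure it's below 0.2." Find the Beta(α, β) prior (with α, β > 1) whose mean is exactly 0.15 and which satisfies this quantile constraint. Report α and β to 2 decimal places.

α ≈ 32.96, β ≈ 186.79

With mean 0.15 fixed, write α = 0.15s, β = 0.85s where s = α+β.
Need P(θ < 0.2) = 0.975 under Beta(0.15s, 0.85s). Normal approximation: (q−m)/√(m(1−m)/s) ≈ z_{0.975} = 1.96, so s ≈ 0.15·0.85·(1.96)²/(0.2−0.15)² = 195.9.
At s = 195.9: P(θ<0.2) ≈ 0.968. Adjusting to match 0.975 gives s ≈ 219.75.
So α = 0.15·219.75 ≈ 32.96, β = 0.85·219.75 ≈ 186.79.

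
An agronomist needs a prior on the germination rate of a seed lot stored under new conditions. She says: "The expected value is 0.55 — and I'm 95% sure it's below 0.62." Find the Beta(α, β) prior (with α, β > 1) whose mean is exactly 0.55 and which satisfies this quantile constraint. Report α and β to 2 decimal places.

α ≈ 73.78, β ≈ 60.36

With mean 0.55 fixed, write α = 0.55s, β = 0.45s where s = α+β.
Need P(θ < 0.62) = 0.95 under Beta(0.55s, 0.45s). Normal approximation: (q−m)/√(m(1−m)/s) ≈ z_{0.95} = 1.64, so s ≈ 0.55·0.45·(1.64)²/(0.62−0.55)² = 136.7.
At s = 136.7: P(θ<0.62) ≈ 0.952. Adjusting to match 0.95 gives s ≈ 134.14.
So α = 0.55·134.14 ≈ 73.78, β = 0.45·134.14 ≈ 60.36.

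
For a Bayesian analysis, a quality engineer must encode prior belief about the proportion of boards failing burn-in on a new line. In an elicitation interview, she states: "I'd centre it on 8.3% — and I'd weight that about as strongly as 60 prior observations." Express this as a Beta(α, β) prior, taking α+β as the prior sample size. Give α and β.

Under the effective-sample-size interpretation, Beta(α, β) has prior mean α/(α+β) and prior sample size α+β.
So α+β = 60 and α/(α+β) = 0.083, giving α = 0.083·60 = 4.98 and β = 60 − 4.98 = 55.02.

α = 4.98, β = 55.02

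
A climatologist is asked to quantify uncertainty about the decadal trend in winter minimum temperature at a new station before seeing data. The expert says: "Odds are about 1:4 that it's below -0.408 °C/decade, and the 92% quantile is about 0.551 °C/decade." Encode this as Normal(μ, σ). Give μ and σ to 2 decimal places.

μ = -0.05, σ = 0.43

For Normal(μ,σ), the p-quantile is μ + z_p·σ. Here z_{0.2} = -0.8416, z_{0.92} = 1.405.
So -0.408 = μ − 0.8416σ and 0.551 = μ + 1.405σ.
Subtracting: σ = (0.551 − -0.408)/(1.405 − (-0.8416)) = 0.43.
Then μ = -0.408 − (-0.8416)·0.43 = -0.05.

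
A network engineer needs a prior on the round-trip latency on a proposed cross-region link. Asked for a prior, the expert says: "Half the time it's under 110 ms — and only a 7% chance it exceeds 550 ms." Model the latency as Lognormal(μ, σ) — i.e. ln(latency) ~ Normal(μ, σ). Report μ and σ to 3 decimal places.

If T ~ Lognormal(μ,σ) then ln T ~ Normal(μ,σ), so the p-quantile of ln T is μ + z_p·σ.
ln(110) = 4.7 and ln(550) = 6.31; z_{0.5} = 0, z_{0.93} = 1.476.
σ = (6.31 − 4.7)/(1.476 − (0)) = 1.091.
μ = 4.7 − (0)·1.091 = 4.700.

μ ≈ 4.700, σ ≈ 1.091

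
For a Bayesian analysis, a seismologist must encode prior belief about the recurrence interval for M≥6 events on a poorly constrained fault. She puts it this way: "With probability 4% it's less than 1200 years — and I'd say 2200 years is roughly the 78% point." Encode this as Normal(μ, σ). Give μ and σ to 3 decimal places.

The p-quantile of Normal(μ,σ) is μ + z_p·σ, with z_{0.04} = -1.751 and z_{0.78} = 0.7722.
Eliminate σ: μ = (z₂·x₁ − z₁·x₂)/(z₂ − z₁) = (0.7722·1200 − (-1.751)·2200)/2.523 = 1893.924.
Then σ = (x₂ − x₁)/(z₂ − z₁) = (2200 − 1200)/2.523 = 396.373.

μ = 1893.924, σ = 396.373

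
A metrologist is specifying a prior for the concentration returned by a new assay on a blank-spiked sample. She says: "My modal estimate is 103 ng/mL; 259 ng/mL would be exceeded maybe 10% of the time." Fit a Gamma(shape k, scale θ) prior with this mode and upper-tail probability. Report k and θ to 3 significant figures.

k ≈ 3.26, θ ≈ 45.6

Gamma(k,θ) with k>1 has mode (k−1)θ, so θ = 103/(k−1).
Need P(X < 259) = 0.9 with θ tied to k this way. Start at k = 2, θ = 103: P(X<259) ≈ 0.716.
Too low — raise k to concentrate. Iterating converges to k ≈ 3.26.
Then θ = 103/(3.26−1) ≈ 45.6.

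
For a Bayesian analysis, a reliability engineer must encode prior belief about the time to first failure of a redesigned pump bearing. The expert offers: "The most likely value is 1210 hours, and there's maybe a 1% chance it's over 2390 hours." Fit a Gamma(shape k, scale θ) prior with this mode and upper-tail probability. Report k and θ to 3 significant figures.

k ≈ 11.6, θ ≈ 114

Gamma(k,θ) with k>1 has mode (k−1)θ, so θ = 1210/(k−1).
Need P(X < 2390) = 0.99 with θ tied to k this way. Start at k = 2, θ = 1210: P(X<2390) ≈ 0.587.
Too low — raise k to concentrate. Iterating converges to k ≈ 11.6.
Then θ = 1210/(11.6−1) ≈ 114.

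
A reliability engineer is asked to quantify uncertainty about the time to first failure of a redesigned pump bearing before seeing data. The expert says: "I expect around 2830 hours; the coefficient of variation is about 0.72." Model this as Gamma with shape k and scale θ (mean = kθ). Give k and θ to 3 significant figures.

k ≈ 1.93, θ ≈ 1470

For Gamma(k, scale θ): mean = kθ, variance = kθ², so CV = 1/√k.
CV = 0.72, hence k = 1/CV² = 1.93.
Then θ = mean/k = 2830/1.93 = 1470.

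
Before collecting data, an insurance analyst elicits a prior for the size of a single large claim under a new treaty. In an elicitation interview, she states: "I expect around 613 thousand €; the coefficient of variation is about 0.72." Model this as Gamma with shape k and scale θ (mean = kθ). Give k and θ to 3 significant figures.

k ≈ 1.93, θ ≈ 318

For Gamma(k, scale θ): mean = kθ, variance = kθ², so CV = 1/√k.
CV = 0.72, hence k = 1/CV² = 1.93.
Then θ = mean/k = 613/1.93 = 318.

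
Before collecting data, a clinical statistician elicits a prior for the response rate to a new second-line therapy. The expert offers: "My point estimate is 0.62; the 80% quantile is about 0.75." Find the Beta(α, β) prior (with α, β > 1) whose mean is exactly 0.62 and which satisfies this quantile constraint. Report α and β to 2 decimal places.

With mean 0.62 fixed, write α = 0.62s, β = 0.38s where s = α+β.
Need P(θ < 0.75) = 0.8 under Beta(0.62s, 0.38s). Normal approximation: (q−m)/√(m(1−m)/s) ≈ z_{0.8} = 0.842, so s ≈ 0.62·0.38·(0.842)²/(0.75−0.62)² = 9.9.
At s = 9.9: P(θ<0.75) ≈ 0.795. Adjusting to match 0.8 gives s ≈ 10.21.
So α = 0.62·10.21 ≈ 6.33, β = 0.38·10.21 ≈ 3.88.

α ≈ 6.33, β ≈ 3.88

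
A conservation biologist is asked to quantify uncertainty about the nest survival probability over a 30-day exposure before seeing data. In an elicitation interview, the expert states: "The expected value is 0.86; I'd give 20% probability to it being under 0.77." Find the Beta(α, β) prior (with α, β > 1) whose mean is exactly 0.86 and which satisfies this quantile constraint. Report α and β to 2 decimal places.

With mean 0.86 fixed, write α = 0.86s, β = 0.14s where s = α+β.
Need P(θ < 0.77) = 0.2 under Beta(0.86s, 0.14s). Normal approximation: (q−m)/√(m(1−m)/s) ≈ z_{0.2} = -0.842, so s ≈ 0.86·0.14·(-0.842)²/(0.77−0.86)² = 10.5.
At s = 10.5: P(θ<0.77) ≈ 0.177. Adjusting to match 0.2 gives s ≈ 7.25.
So α = 0.86·7.25 ≈ 6.24, β = 0.14·7.25 ≈ 1.02.

α ≈ 6.24, β ≈ 1.02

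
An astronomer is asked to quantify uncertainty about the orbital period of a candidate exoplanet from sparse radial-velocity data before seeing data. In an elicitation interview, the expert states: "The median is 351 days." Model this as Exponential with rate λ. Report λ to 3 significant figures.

λ ≈ 0.00197

Exponential median = ln 2 / λ, so λ = ln 2 / 351.0 = 0.00197.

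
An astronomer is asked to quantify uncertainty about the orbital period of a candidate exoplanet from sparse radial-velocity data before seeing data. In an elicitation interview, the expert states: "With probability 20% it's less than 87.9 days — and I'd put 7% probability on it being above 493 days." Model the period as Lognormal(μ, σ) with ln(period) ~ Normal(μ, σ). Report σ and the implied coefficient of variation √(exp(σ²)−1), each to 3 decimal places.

σ ≈ 0.744, CV ≈ 0.860

If T ~ Lognormal(μ,σ) then ln T ~ Normal(μ,σ), so the p-quantile of ln T is μ + z_p·σ.
ln(87.9) = 4.476 and ln(493) = 6.201; z_{0.2} = -0.8416, z_{0.93} = 1.476.
σ = (6.201 − 4.476)/(1.476 − (-0.8416)) = 0.744.
μ = 4.476 − (-0.8416)·0.744 = 5.102.
CV = √(exp(σ²)−1) = √(exp(0.5536)−1) = 0.860.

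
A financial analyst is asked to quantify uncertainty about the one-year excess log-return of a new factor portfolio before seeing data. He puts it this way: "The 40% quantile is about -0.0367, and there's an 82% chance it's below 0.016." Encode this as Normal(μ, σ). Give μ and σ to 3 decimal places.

For Normal(μ,σ), the p-quantile is μ + z_p·σ. Here z_{0.4} = -0.2533, z_{0.82} = 0.9154.
So -0.0367 = μ − 0.2533σ and 0.016 = μ + 0.9154σ.
Subtracting: σ = (0.016 − -0.0367)/(0.9154 − (-0.2533)) = 0.045.
Then μ = -0.0367 − (-0.2533)·0.045 = -0.025.

μ = -0.025, σ = 0.045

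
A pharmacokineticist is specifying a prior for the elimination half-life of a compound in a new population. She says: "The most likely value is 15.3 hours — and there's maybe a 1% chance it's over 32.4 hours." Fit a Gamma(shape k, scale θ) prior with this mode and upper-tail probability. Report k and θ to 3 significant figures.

k ≈ 9.63, θ ≈ 1.77

Gamma(k,θ) with k>1 has mode (k−1)θ, so θ = 15.3/(k−1).
Need P(X < 32.4) = 0.99 with θ tied to k this way. Start at k = 2, θ = 15.3: P(X<32.4) ≈ 0.625.
Too low — raise k to concentrate. Iterating converges to k ≈ 9.63.
Then θ = 15.3/(9.63−1) ≈ 1.77.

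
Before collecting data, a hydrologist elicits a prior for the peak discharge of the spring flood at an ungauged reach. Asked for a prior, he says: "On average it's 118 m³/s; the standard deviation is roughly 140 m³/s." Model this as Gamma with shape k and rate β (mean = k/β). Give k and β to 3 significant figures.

For Gamma(k, rate β): mean = k/β, variance = k/β², so CV = 1/√k.
CV = SD/mean = 140/118 = 1.186, hence k = 1/CV² = 0.71.
Then β = k/mean = 0.71/118 = 0.00602.

k ≈ 0.71, β ≈ 0.00602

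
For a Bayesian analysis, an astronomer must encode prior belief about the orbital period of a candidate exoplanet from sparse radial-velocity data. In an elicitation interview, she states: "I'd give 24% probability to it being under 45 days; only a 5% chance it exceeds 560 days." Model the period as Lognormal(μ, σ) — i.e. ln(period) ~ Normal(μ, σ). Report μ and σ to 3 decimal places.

μ ≈ 4.564, σ ≈ 1.072

If T ~ Lognormal(μ,σ) then ln T ~ Normal(μ,σ), so the p-quantile of ln T is μ + z_p·σ.
ln(45) = 3.807 and ln(560) = 6.328; z_{0.24} = -0.7063, z_{0.95} = 1.645.
σ = (6.328 − 3.807)/(1.645 − (-0.7063)) = 1.072.
μ = 3.807 − (-0.7063)·1.072 = 4.564.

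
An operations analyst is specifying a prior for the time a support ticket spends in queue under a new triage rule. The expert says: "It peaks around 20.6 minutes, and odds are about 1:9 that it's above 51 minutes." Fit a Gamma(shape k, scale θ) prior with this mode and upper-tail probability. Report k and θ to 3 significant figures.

k ≈ 3.34, θ ≈ 8.81

Gamma(k,θ) with k>1 has mode (k−1)θ, so θ = 20.6/(k−1).
Need P(X < 51) = 0.9 with θ tied to k this way. Start at k = 2, θ = 20.6: P(X<51) ≈ 0.708.
Too low — raise k to concentrate. Iterating converges to k ≈ 3.34.
Then θ = 20.6/(3.34−1) ≈ 8.81.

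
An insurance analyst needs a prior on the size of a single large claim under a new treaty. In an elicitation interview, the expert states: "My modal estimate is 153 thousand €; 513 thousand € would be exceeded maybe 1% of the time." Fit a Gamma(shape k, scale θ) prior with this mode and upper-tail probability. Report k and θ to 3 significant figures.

k ≈ 3.99, θ ≈ 51.1

Gamma(k,θ) with k>1 has mode (k−1)θ, so θ = 153/(k−1).
Need P(X < 513) = 0.99 with θ tied to k this way. Start at k = 2, θ = 153: P(X<513) ≈ 0.848.
Too low — raise k to concentrate. Iterating converges to k ≈ 3.99.
Then θ = 153/(3.99−1) ≈ 51.1.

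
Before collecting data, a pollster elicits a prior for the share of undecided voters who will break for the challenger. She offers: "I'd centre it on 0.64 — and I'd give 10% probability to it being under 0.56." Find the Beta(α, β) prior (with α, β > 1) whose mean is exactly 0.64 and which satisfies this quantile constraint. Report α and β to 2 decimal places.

With mean 0.64 fixed, write α = 0.64s, β = 0.36s where s = α+β.
Need P(θ < 0.56) = 0.1 under Beta(0.64s, 0.36s). Normal approximation: (q−m)/√(m(1−m)/s) ≈ z_{0.1} = -1.28, so s ≈ 0.64·0.36·(-1.28)²/(0.56−0.64)² = 59.1.
At s = 59.1: P(θ<0.56) ≈ 0.102. Adjusting to match 0.1 gives s ≈ 60.23.
So α = 0.64·60.23 ≈ 38.55, β = 0.36·60.23 ≈ 21.68.

α ≈ 38.55, β ≈ 21.68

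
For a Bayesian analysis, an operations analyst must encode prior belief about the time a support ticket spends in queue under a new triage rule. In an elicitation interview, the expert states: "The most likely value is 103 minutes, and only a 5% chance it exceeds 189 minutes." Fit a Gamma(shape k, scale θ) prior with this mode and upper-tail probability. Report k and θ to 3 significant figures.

Gamma(k,θ) with k>1 has mode (k−1)θ, so θ = 103/(k−1).
Need P(X < 189) = 0.95 with θ tied to k this way. Start at k = 2, θ = 103: P(X<189) ≈ 0.547.
Too low — raise k to concentrate. Iterating converges to k ≈ 8.56.
Then θ = 103/(8.56−1) ≈ 13.6.

k ≈ 8.56, θ ≈ 13.6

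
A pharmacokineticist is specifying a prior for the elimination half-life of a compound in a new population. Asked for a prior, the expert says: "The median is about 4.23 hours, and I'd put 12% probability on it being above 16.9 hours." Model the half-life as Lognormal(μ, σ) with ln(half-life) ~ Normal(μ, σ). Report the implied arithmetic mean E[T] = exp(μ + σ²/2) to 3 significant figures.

If T ~ Lognormal(μ,σ) then ln T ~ Normal(μ,σ), so the p-quantile of ln T is μ + z_p·σ.
ln(4.23) = 1.442 and ln(16.9) = 2.827; z_{0.5} = 0, z_{0.88} = 1.175.
σ = (2.827 − 1.442)/(1.175 − (0)) = 1.179.
μ = 1.442 − (0)·1.179 = 1.442.
E[T] = exp(μ + σ²/2) = exp(1.442 + 0.6948) = 8.47 hours.

E[T] ≈ 8.47 hours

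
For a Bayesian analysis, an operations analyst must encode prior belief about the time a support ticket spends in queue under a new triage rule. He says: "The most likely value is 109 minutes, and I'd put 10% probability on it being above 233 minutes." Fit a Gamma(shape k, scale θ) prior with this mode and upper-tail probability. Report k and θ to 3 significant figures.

Gamma(k,θ) with k>1 has mode (k−1)θ, so θ = 109/(k−1).
Need P(X < 233) = 0.9 with θ tied to k this way. Start at k = 2, θ = 109: P(X<233) ≈ 0.630.
Too low — raise k to concentrate. Iterating converges to k ≈ 4.33.
Then θ = 109/(4.33−1) ≈ 32.7.

k ≈ 4.33, θ ≈ 32.7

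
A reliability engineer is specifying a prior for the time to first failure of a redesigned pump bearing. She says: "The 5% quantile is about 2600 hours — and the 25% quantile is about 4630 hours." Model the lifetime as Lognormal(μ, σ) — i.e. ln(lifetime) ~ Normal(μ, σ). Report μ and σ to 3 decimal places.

μ ≈ 8.841, σ ≈ 0.595

If T ~ Lognormal(μ,σ) then ln T ~ Normal(μ,σ), so the p-quantile of ln T is μ + z_p·σ.
ln(2600) = 7.863 and ln(4630) = 8.44; z_{0.05} = -1.645, z_{0.25} = -0.6745.
σ = (8.44 − 7.863)/(-0.6745 − (-1.645)) = 0.595.
μ = 7.863 − (-1.645)·0.595 = 8.841.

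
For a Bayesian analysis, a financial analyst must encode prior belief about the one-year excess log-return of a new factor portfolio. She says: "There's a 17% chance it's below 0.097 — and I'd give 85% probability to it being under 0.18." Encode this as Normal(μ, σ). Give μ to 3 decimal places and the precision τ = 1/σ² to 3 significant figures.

μ = 0.137, τ = 575

The p-quantile of Normal(μ,σ) is μ + z_p·σ, with z_{0.17} = -0.9542 and z_{0.85} = 1.036.
Eliminate σ: μ = (z₂·x₁ − z₁·x₂)/(z₂ − z₁) = (1.036·0.097 − (-0.9542)·0.18)/1.991 = 0.137.
Then σ = (x₂ − x₁)/(z₂ − z₁) = (0.18 − 0.097)/1.991 = 0.042.
Precision τ = 1/σ² = 1/0.0417² = 575.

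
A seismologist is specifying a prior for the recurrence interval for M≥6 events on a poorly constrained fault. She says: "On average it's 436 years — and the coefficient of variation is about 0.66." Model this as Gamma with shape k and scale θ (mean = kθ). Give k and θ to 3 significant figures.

For Gamma(k, scale θ): mean = kθ, variance = kθ², so CV = 1/√k.
CV = 0.66, hence k = 1/CV² = 2.3.
Then θ = mean/k = 436/2.3 = 190.

k ≈ 2.3, θ ≈ 190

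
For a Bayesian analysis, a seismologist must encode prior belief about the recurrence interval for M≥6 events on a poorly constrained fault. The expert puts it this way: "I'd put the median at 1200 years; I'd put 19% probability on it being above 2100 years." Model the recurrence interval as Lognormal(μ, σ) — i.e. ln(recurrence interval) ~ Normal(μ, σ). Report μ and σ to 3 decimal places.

μ ≈ 7.090, σ ≈ 0.637

If T ~ Lognormal(μ,σ) then ln T ~ Normal(μ,σ), so the p-quantile of ln T is μ + z_p·σ.
ln(1200) = 7.09 and ln(2100) = 7.65; z_{0.5} = 0, z_{0.81} = 0.8779.
σ = (7.65 − 7.09)/(0.8779 − (0)) = 0.637.
μ = 7.09 − (0)·0.637 = 7.090.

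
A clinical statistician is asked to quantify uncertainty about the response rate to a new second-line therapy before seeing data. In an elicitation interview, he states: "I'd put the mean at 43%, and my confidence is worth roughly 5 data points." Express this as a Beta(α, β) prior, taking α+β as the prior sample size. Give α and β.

Under the effective-sample-size interpretation, Beta(α, β) has prior mean α/(α+β) and prior sample size α+β.
So α+β = 5 and α/(α+β) = 0.43, giving α = 0.43·5 = 2.15 and β = 5 − 2.15 = 2.85.

α = 2.15, β = 2.85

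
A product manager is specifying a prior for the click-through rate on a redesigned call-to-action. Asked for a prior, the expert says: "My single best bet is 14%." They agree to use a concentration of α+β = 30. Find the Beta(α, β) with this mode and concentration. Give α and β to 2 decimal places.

α = 4.92, β = 25.08

For α,β > 1 the Beta mode is (α−1)/(α+β−2). With α+β = 30, the mode is (α−1)/28.
Set (α−1)/28 = 0.14 → α = 1 + 0.14·28 = 4.92.
β = 30 − α = 25.08.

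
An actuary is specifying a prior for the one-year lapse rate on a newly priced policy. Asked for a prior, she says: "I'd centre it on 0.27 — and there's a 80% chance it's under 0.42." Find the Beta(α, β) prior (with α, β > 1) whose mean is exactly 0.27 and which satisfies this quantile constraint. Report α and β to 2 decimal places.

With mean 0.27 fixed, write α = 0.27s, β = 0.73s where s = α+β.
Need P(θ < 0.42) = 0.8 under Beta(0.27s, 0.73s). Normal approximation: (q−m)/√(m(1−m)/s) ≈ z_{0.8} = 0.842, so s ≈ 0.27·0.73·(0.842)²/(0.42−0.27)² = 6.2.
At s = 6.2: P(θ<0.42) ≈ 0.812. Adjusting to match 0.8 gives s ≈ 5.43.
So α = 0.27·5.43 ≈ 1.47, β = 0.73·5.43 ≈ 3.96.

α ≈ 1.47, β ≈ 3.96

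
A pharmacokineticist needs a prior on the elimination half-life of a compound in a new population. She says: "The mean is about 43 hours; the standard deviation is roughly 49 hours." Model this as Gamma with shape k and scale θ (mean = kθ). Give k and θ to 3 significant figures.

k ≈ 0.77, θ ≈ 55.8

For Gamma(k, scale θ): mean = kθ, variance = kθ², so CV = 1/√k.
CV = SD/mean = 49/43 = 1.14, hence k = 1/CV² = 0.77.
Then θ = mean/k = 43/0.77 = 55.8.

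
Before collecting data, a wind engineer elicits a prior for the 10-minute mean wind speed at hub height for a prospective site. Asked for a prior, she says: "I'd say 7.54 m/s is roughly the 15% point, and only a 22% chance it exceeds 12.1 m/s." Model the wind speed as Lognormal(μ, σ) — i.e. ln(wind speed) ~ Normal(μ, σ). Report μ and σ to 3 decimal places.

If T ~ Lognormal(μ,σ) then ln T ~ Normal(μ,σ), so the p-quantile of ln T is μ + z_p·σ.
ln(7.54) = 2.02 and ln(12.1) = 2.493; z_{0.15} = -1.036, z_{0.78} = 0.7722.
σ = (2.493 − 2.02)/(0.7722 − (-1.036)) = 0.262.
μ = 2.02 − (-1.036)·0.262 = 2.291.

μ ≈ 2.291, σ ≈ 0.262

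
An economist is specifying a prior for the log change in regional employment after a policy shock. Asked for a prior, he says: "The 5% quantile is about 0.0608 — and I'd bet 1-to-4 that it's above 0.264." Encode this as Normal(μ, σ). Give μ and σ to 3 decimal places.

For Normal(μ,σ), the p-quantile is μ + z_p·σ. Here z_{0.05} = -1.645, z_{0.8} = 0.8416.
So 0.0608 = μ − 1.645σ and 0.264 = μ + 0.8416σ.
Subtracting: σ = (0.264 − 0.0608)/(0.8416 − (-1.645)) = 0.082.
Then μ = 0.0608 − (-1.645)·0.082 = 0.195.

μ = 0.195, σ = 0.082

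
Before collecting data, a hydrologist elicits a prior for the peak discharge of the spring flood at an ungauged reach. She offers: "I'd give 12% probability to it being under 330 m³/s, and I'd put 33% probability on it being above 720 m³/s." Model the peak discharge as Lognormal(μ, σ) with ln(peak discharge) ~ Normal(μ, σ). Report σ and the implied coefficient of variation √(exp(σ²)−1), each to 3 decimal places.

σ ≈ 0.483, CV ≈ 0.513

If T ~ Lognormal(μ,σ) then ln T ~ Normal(μ,σ), so the p-quantile of ln T is μ + z_p·σ.
ln(330) = 5.799 and ln(720) = 6.579; z_{0.12} = -1.175, z_{0.67} = 0.4399.
σ = (6.579 − 5.799)/(0.4399 − (-1.175)) = 0.483.
μ = 5.799 − (-1.175)·0.483 = 6.367.
CV = √(exp(σ²)−1) = √(exp(0.2334)−1) = 0.513.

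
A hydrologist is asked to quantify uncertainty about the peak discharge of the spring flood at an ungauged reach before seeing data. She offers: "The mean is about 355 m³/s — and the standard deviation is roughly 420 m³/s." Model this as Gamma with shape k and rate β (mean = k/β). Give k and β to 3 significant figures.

For Gamma(k, rate β): mean = k/β, variance = k/β², so CV = 1/√k.
CV = SD/mean = 420/355 = 1.183, hence k = 1/CV² = 0.714.
Then β = k/mean = 0.714/355 = 0.00201.

k ≈ 0.714, β ≈ 0.00201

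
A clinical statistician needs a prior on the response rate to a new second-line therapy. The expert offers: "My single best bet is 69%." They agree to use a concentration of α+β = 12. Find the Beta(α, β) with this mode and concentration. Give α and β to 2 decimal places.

For α,β > 1 the Beta mode is (α−1)/(α+β−2). With α+β = 12, the mode is (α−1)/10.
Set (α−1)/10 = 0.69 → α = 1 + 0.69·10 = 7.90.
β = 12 − α = 4.10.

α = 7.90, β = 4.10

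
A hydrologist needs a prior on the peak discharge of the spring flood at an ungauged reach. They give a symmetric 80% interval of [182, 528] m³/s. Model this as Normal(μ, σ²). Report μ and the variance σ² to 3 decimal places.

μ = 355.000, σ² = 18223.007

A symmetric 80% interval runs μ ± z·σ with z = 1.282.
Half-width = 173, so σ = 173/1.282 = 134.9926 and σ² = 18223.007.
μ is the interval midpoint, 355.000.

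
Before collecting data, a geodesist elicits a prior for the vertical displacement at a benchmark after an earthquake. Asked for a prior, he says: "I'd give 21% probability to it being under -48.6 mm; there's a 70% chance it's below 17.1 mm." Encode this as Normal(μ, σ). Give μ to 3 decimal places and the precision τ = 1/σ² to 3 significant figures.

μ = -8.789, τ = 0.00041

For Normal(μ,σ), the p-quantile is μ + z_p·σ. Here z_{0.21} = -0.8064, z_{0.7} = 0.5244.
So -48.6 = μ − 0.8064σ and 17.1 = μ + 0.5244σ.
Subtracting: σ = (17.1 − -48.6)/(0.5244 − (-0.8064)) = 49.368.
Then μ = -48.6 − (-0.8064)·49.368 = -8.789.
Precision τ = 1/σ² = 1/49.37² = 0.00041.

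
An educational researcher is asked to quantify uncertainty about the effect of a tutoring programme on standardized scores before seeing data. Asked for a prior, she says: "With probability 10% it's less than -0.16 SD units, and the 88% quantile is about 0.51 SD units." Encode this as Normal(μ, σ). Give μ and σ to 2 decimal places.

μ = 0.19, σ = 0.27

The p-quantile of Normal(μ,σ) is μ + z_p·σ, with z_{0.1} = -1.282 and z_{0.88} = 1.175.
Eliminate σ: μ = (z₂·x₁ − z₁·x₂)/(z₂ − z₁) = (1.175·-0.16 − (-1.282)·0.51)/2.457 = 0.19.
Then σ = (x₂ − x₁)/(z₂ − z₁) = (0.51 − -0.16)/2.457 = 0.27.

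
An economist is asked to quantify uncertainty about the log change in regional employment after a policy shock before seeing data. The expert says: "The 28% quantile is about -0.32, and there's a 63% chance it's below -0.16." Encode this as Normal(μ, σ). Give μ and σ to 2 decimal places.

μ = -0.22, σ = 0.17

For Normal(μ,σ), the p-quantile is μ + z_p·σ. Here z_{0.28} = -0.5828, z_{0.63} = 0.3319.
So -0.32 = μ − 0.5828σ and -0.16 = μ + 0.3319σ.
Subtracting: σ = (-0.16 − -0.32)/(0.3319 − (-0.5828)) = 0.17.
Then μ = -0.32 − (-0.5828)·0.17 = -0.22.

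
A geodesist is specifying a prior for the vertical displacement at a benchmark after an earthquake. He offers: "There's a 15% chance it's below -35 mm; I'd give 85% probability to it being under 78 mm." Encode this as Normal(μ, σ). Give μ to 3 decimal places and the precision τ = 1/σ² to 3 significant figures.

For Normal(μ,σ), the p-quantile is μ + z_p·σ. Here z_{0.15} = -1.036, z_{0.85} = 1.036.
So -35 = μ − 1.036σ and 78 = μ + 1.036σ.
Subtracting: σ = (78 − -35)/(1.036 − (-1.036)) = 54.514.
Then μ = -35 − (-1.036)·54.514 = 21.500.
Precision τ = 1/σ² = 1/54.51² = 0.000337.

μ = 21.500, τ = 0.000337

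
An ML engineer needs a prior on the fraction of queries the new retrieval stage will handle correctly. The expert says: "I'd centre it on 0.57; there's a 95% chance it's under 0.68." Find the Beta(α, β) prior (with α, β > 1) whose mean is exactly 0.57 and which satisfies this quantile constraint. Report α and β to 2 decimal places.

α ≈ 29.88, β ≈ 22.54

With mean 0.57 fixed, write α = 0.57s, β = 0.43s where s = α+β.
Need P(θ < 0.68) = 0.95 under Beta(0.57s, 0.43s). Normal approximation: (q−m)/√(m(1−m)/s) ≈ z_{0.95} = 1.64, so s ≈ 0.57·0.43·(1.64)²/(0.68−0.57)² = 54.8.
At s = 54.8: P(θ<0.68) ≈ 0.954. Adjusting to match 0.95 gives s ≈ 52.42.
So α = 0.57·52.42 ≈ 29.88, β = 0.43·52.42 ≈ 22.54.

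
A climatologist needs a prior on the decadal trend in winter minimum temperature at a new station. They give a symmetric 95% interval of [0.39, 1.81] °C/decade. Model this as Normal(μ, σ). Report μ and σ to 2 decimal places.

μ = 1.10, σ = 0.36

A symmetric 95% interval runs μ ± z·σ with z = 1.96.
Half-width = 0.71, so σ = 0.71/1.96 = 0.36.
μ is the interval midpoint, 1.10.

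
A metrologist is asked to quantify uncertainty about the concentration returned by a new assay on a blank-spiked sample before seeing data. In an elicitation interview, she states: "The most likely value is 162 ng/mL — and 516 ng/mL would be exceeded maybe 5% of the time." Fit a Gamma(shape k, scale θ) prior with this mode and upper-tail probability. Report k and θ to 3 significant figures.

k ≈ 2.96, θ ≈ 82.8

Gamma(k,θ) with k>1 has mode (k−1)θ, so θ = 162/(k−1).
Need P(X < 516) = 0.95 with θ tied to k this way. Start at k = 2, θ = 162: P(X<516) ≈ 0.827.
Too low — raise k to concentrate. Iterating converges to k ≈ 2.96.
Then θ = 162/(2.96−1) ≈ 82.8.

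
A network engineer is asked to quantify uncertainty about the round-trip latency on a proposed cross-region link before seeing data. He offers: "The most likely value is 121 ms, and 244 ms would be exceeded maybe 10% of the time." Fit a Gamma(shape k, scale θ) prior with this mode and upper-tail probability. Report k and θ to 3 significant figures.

Gamma(k,θ) with k>1 has mode (k−1)θ, so θ = 121/(k−1).
Need P(X < 244) = 0.9 with θ tied to k this way. Start at k = 2, θ = 121: P(X<244) ≈ 0.598.
Too low — raise k to concentrate. Iterating converges to k ≈ 4.9.
Then θ = 121/(4.9−1) ≈ 31.

k ≈ 4.9, θ ≈ 31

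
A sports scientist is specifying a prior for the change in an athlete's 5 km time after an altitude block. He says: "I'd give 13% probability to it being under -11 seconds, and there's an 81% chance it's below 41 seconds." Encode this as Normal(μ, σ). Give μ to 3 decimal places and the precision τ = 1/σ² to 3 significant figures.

The p-quantile of Normal(μ,σ) is μ + z_p·σ, with z_{0.13} = -1.126 and z_{0.81} = 0.8779.
Eliminate σ: μ = (z₂·x₁ − z₁·x₂)/(z₂ − z₁) = (0.8779·-11 − (-1.126)·41)/2.004 = 18.224.
Then σ = (x₂ − x₁)/(z₂ − z₁) = (41 − -11)/2.004 = 25.944.
Precision τ = 1/σ² = 1/25.94² = 0.00149.

μ = 18.224, τ = 0.00149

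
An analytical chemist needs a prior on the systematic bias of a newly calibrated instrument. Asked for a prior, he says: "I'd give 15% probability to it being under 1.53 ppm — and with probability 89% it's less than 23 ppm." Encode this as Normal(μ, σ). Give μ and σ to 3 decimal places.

μ = 11.363, σ = 9.488

For Normal(μ,σ), the p-quantile is μ + z_p·σ. Here z_{0.15} = -1.036, z_{0.89} = 1.227.
So 1.53 = μ − 1.036σ and 23 = μ + 1.227σ.
Subtracting: σ = (23 − 1.53)/(1.227 − (-1.036)) = 9.488.
Then μ = 1.53 − (-1.036)·9.488 = 11.363.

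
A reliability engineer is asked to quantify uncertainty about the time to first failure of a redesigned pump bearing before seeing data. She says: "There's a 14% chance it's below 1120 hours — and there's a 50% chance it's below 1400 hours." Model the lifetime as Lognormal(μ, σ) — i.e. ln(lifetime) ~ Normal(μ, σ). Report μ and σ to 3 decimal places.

μ ≈ 7.244, σ ≈ 0.207

If T ~ Lognormal(μ,σ) then ln T ~ Normal(μ,σ), so the p-quantile of ln T is μ + z_p·σ.
ln(1120) = 7.021 and ln(1400) = 7.244; z_{0.14} = -1.08, z_{0.5} = 0.
σ = (7.244 − 7.021)/(0 − (-1.08)) = 0.207.
μ = 7.021 − (-1.08)·0.207 = 7.244.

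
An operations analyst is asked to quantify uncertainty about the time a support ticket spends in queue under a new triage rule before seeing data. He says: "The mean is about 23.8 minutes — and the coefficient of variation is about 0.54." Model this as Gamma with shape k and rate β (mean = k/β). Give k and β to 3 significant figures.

k ≈ 3.43, β ≈ 0.144

For Gamma(k, rate β): mean = k/β, variance = k/β², so CV = 1/√k.
CV = 0.54, hence k = 1/CV² = 3.43.
Then β = k/mean = 3.43/23.8 = 0.144.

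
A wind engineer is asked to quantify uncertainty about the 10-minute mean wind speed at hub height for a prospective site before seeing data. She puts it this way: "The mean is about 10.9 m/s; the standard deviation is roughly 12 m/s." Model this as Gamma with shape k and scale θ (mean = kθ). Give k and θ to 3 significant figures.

For Gamma(k, scale θ): mean = kθ, variance = kθ², so CV = 1/√k.
CV = SD/mean = 12/10.9 = 1.101, hence k = 1/CV² = 0.825.
Then θ = mean/k = 10.9/0.825 = 13.2.

k ≈ 0.825, θ ≈ 13.2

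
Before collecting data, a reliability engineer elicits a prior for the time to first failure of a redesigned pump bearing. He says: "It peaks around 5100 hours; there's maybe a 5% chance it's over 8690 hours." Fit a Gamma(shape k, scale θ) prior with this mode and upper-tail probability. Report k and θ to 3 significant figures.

Gamma(k,θ) with k>1 has mode (k−1)θ, so θ = 5100/(k−1).
Need P(X < 8690) = 0.95 with θ tied to k this way. Start at k = 2, θ = 5100: P(X<8690) ≈ 0.508.
Too low — raise k to concentrate. Iterating converges to k ≈ 10.8.
Then θ = 5100/(10.8−1) ≈ 519.

k ≈ 10.8, θ ≈ 519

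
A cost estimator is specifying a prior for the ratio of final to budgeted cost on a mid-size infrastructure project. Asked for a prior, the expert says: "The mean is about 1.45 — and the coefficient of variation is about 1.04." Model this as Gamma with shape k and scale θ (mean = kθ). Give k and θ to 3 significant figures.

k ≈ 0.925, θ ≈ 1.57

For Gamma(k, scale θ): mean = kθ, variance = kθ², so CV = 1/√k.
CV = 1.04, hence k = 1/CV² = 0.925.
Then θ = mean/k = 1.45/0.925 = 1.57.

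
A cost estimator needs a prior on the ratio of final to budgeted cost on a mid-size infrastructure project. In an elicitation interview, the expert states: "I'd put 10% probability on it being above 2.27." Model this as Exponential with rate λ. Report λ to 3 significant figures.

λ ≈ 1.01

P(T > 2.27) = e^(−λ·2.27) = 0.1, so λ = −ln(0.1)/2.27 = 1.01.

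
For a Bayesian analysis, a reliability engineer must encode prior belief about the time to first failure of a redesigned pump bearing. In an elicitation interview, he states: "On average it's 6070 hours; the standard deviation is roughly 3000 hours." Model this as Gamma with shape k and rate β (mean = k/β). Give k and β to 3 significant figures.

k ≈ 4.09, β ≈ 0.000674

For Gamma(k, rate β): mean = k/β, variance = k/β², so CV = 1/√k.
CV = SD/mean = 3000/6070 = 0.4942, hence k = 1/CV² = 4.09.
Then β = k/mean = 4.09/6070 = 0.000674.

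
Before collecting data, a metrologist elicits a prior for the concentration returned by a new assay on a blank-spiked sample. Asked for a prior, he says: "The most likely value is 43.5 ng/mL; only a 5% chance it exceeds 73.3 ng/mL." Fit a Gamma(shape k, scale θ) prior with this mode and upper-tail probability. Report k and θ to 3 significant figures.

k ≈ 11.3, θ ≈ 4.24

Gamma(k,θ) with k>1 has mode (k−1)θ, so θ = 43.5/(k−1).
Need P(X < 73.3) = 0.95 with θ tied to k this way. Start at k = 2, θ = 43.5: P(X<73.3) ≈ 0.502.
Too low — raise k to concentrate. Iterating converges to k ≈ 11.3.
Then θ = 43.5/(11.3−1) ≈ 4.24.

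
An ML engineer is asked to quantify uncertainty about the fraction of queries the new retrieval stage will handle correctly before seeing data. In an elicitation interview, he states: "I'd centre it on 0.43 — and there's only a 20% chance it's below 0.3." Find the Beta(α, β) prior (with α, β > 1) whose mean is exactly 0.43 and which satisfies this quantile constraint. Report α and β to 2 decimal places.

With mean 0.43 fixed, write α = 0.43s, β = 0.57s where s = α+β.
Need P(θ < 0.3) = 0.2 under Beta(0.43s, 0.57s). Normal approximation: (q−m)/√(m(1−m)/s) ≈ z_{0.2} = -0.842, so s ≈ 0.43·0.57·(-0.842)²/(0.3−0.43)² = 10.3.
At s = 10.3: P(θ<0.3) ≈ 0.203. Adjusting to match 0.2 gives s ≈ 10.55.
So α = 0.43·10.55 ≈ 4.54, β = 0.57·10.55 ≈ 6.01.

α ≈ 4.54, β ≈ 6.01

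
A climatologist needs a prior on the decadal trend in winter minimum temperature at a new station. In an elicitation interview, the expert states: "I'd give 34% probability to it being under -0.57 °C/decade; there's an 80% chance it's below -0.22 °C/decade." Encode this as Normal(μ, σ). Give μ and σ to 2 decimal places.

The p-quantile of Normal(μ,σ) is μ + z_p·σ, with z_{0.34} = -0.4125 and z_{0.8} = 0.8416.
Eliminate σ: μ = (z₂·x₁ − z₁·x₂)/(z₂ − z₁) = (0.8416·-0.57 − (-0.4125)·-0.22)/1.254 = -0.45.
Then σ = (x₂ − x₁)/(z₂ − z₁) = (-0.22 − -0.57)/1.254 = 0.28.

μ = -0.45, σ = 0.28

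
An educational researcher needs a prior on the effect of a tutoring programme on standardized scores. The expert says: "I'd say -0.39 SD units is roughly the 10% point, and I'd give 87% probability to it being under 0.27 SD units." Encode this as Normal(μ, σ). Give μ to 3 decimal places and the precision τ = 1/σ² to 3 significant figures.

For Normal(μ,σ), the p-quantile is μ + z_p·σ. Here z_{0.1} = -1.282, z_{0.87} = 1.126.
So -0.39 = μ − 1.282σ and 0.27 = μ + 1.126σ.
Subtracting: σ = (0.27 − -0.39)/(1.126 − (-1.282)) = 0.274.
Then μ = -0.39 − (-1.282)·0.274 = -0.039.
Precision τ = 1/σ² = 1/0.2741² = 13.3.

μ = -0.039, τ = 13.3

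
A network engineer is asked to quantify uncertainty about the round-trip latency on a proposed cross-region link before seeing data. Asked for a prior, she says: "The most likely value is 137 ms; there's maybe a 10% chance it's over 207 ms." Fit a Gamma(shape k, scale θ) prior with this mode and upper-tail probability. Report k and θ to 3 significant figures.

Gamma(k,θ) with k>1 has mode (k−1)θ, so θ = 137/(k−1).
Need P(X < 207) = 0.9 with θ tied to k this way. Start at k = 2, θ = 137: P(X<207) ≈ 0.446.
Too low — raise k to concentrate. Iterating converges to k ≈ 11.9.
Then θ = 137/(11.9−1) ≈ 12.5.

k ≈ 11.9, θ ≈ 12.5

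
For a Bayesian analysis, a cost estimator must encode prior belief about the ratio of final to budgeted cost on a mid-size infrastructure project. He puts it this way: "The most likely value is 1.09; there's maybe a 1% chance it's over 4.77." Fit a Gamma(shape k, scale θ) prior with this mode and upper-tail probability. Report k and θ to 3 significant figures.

Gamma(k,θ) with k>1 has mode (k−1)θ, so θ = 1.09/(k−1).
Need P(X < 4.77) = 0.99 with θ tied to k this way. Start at k = 2, θ = 1.09: P(X<4.77) ≈ 0.932.
Too low — raise k to concentrate. Iterating converges to k ≈ 2.87.
Then θ = 1.09/(2.87−1) ≈ 0.583.

k ≈ 2.87, θ ≈ 0.583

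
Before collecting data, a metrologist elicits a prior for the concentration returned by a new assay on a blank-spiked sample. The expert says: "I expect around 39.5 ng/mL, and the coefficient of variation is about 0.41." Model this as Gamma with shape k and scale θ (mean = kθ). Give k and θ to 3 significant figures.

k ≈ 5.95, θ ≈ 6.64

For Gamma(k, scale θ): mean = kθ, variance = kθ², so CV = 1/√k.
CV = 0.41, hence k = 1/CV² = 5.95.
Then θ = mean/k = 39.5/5.95 = 6.64.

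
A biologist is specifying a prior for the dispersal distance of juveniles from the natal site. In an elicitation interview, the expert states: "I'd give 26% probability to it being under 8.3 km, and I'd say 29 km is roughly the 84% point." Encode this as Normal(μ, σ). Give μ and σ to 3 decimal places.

The p-quantile of Normal(μ,σ) is μ + z_p·σ, with z_{0.26} = -0.6433 and z_{0.84} = 0.9945.
Eliminate σ: μ = (z₂·x₁ − z₁·x₂)/(z₂ − z₁) = (0.9945·8.3 − (-0.6433)·29)/1.638 = 16.431.
Then σ = (x₂ − x₁)/(z₂ − z₁) = (29 − 8.3)/1.638 = 12.639.

μ = 16.431, σ = 12.639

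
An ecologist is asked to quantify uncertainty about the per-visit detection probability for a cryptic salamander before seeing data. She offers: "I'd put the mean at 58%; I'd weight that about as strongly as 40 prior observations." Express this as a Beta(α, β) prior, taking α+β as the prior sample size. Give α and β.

Under the effective-sample-size interpretation, Beta(α, β) has prior mean α/(α+β) and prior sample size α+β.
So α+β = 40 and α/(α+β) = 0.58, giving α = 0.58·40 = 23.2 and β = 40 − 23.2 = 16.8.

α = 23.2, β = 16.8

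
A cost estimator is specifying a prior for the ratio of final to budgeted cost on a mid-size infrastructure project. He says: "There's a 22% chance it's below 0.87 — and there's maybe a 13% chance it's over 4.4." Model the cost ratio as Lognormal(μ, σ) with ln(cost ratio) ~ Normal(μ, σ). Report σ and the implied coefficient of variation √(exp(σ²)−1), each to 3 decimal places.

If T ~ Lognormal(μ,σ) then ln T ~ Normal(μ,σ), so the p-quantile of ln T is μ + z_p·σ.
ln(0.87) = -0.1393 and ln(4.4) = 1.482; z_{0.22} = -0.7722, z_{0.87} = 1.126.
σ = (1.482 − -0.1393)/(1.126 − (-0.7722)) = 0.854.
μ = -0.1393 − (-0.7722)·0.854 = 0.520.
CV = √(exp(σ²)−1) = √(exp(0.7288)−1) = 1.036.

σ ≈ 0.854, CV ≈ 1.036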